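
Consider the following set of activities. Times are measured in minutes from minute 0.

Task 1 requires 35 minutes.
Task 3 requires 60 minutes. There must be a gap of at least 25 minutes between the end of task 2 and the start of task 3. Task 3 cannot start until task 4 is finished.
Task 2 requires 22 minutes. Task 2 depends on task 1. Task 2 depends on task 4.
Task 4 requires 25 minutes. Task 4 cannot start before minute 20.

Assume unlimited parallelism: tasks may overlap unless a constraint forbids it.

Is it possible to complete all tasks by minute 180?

Task 4 waits on its own release at minute 20, so it starts at minute 20 and finishes at 20 + 25 = minute 45.
Task 1 can start immediately at minute 0; it finishes at minute 35.
Task 2 needs all of task 1 (finishes minute 35); task 4 (finishes minute 45). That puts its earliest start at minute 45; it finishes at 45 + 22 = minute 67.
For task 3: task 2 (finishes minute 67, plus 25-minute gap → minute 92); task 4 (finishes minute 45). Taking the maximum gives a start of minute 92, and it finishes at 92 + 60 = minute 152.
Every task is finished by minute 152, which is no later than the deadline of 180, so the schedule is feasible.

Yes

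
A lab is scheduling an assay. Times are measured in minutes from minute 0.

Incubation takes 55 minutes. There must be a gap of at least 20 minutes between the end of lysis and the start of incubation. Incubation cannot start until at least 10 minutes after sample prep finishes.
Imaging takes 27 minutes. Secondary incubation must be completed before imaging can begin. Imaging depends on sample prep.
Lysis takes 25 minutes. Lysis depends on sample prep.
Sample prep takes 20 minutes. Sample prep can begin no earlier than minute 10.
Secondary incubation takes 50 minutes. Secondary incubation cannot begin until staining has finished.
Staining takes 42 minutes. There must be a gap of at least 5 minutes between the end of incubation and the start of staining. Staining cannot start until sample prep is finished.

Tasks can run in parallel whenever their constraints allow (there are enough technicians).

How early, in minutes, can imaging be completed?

Sample prep waits on its own release at minute 10, so it starts at minute 10 and finishes at 10 + 20 = minute 30.
After sample prep (finishes minute 30), lysis can start at minute 30 and finishes at minute 55.
Incubation has to wait for lysis (finishes minute 55, plus 20-minute gap → minute 75); sample prep (finishes minute 30, plus 10-minute gap → minute 40). The latest of these is minute 75, so incubation runs minute 75 to 75 + 55 = minute 130.
Staining has to wait for incubation (finishes minute 130, plus 5-minute gap → minute 135); sample prep (finishes minute 30). The latest of these is minute 135, so staining runs minute 135 to 135 + 42 = minute 177.
Secondary incubation cannot begin until staining (finishes minute 177). It runs from minute 177 to 177 + 50 = minute 227.
Imaging needs all of secondary incubation (finishes minute 227); sample prep (finishes minute 30). That puts its earliest start at minute 227; it finishes at 227 + 27 = minute 254.

254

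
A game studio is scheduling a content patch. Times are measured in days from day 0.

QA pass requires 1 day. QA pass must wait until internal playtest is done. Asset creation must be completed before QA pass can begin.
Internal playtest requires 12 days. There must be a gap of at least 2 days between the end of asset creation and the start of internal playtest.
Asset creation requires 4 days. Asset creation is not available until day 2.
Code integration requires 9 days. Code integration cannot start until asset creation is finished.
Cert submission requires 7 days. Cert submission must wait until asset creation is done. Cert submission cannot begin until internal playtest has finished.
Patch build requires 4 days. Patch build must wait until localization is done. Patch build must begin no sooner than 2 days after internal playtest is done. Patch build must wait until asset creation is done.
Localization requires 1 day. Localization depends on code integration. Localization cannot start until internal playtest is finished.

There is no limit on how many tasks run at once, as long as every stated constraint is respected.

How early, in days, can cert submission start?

20

Asset creation cannot begin until its own release at day 2. It runs from day 2 to 2 + 4 = day 6.
Internal playtest cannot begin until asset creation (finishes day 6, plus 2-day gap → day 8). It runs from day 8 to 8 + 12 = day 20.
Cert submission waits on asset creation (finishes day 6); internal playtest (finishes day 20). The latest of these is day 20, which is the earliest cert submission can start.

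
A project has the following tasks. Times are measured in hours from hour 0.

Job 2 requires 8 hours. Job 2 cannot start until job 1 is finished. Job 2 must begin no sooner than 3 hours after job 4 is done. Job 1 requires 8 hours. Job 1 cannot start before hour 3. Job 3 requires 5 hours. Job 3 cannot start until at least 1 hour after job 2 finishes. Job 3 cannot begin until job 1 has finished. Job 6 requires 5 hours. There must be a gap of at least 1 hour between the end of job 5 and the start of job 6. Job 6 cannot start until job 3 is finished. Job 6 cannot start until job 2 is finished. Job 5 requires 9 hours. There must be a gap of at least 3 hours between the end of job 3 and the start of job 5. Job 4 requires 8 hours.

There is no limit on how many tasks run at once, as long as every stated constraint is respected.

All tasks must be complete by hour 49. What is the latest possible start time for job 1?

To finish by hour 49, job 6 (duration 5) must start no later than hour 44.
Since job 6 (must start by hour 44, minus 1-hour gap → hour 43) depends on it, job 5 must finish by hour 43. Backing off its 9-hour duration gives a latest start of hour 34.
Job 3 feeds job 5 (must start by hour 34, minus 3-hour gap → hour 31); job 6 (must start by hour 44). Taking the minimum, job 3 must finish by hour 31 and start by 31 − 5 = hour 26.
Job 2 must finish in time for job 3 (must start by hour 26, minus 1-hour gap → hour 25); job 6 (must start by hour 44). The tightest is hour 25, so job 2 must start by 25 − 8 = hour 17.
Job 1 has several dependents: job 2 (must start by hour 17); job 3 (must start by hour 26). The earliest of those limits is hour 17, so job 1 must start by 17 − 8 = hour 9.

9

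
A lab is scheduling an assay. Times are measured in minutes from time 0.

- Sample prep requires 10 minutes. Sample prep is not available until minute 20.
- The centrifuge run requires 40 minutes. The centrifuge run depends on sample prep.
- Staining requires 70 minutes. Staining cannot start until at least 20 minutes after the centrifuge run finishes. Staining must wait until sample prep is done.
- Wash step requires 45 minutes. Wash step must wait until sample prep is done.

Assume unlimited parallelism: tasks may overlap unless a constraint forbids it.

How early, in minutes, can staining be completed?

160

After its own release at minute 20, sample prep can start at minute 20 and finishes at minute 30.
The centrifuge run cannot begin until sample prep (finishes minute 30). It runs from minute 30 to 30 + 40 = minute 70.
Staining needs all of the centrifuge run (finishes minute 70, plus 20-minute gap → minute 90); sample prep (finishes minute 30). That puts its earliest start at minute 90; it finishes at 90 + 70 = minute 160.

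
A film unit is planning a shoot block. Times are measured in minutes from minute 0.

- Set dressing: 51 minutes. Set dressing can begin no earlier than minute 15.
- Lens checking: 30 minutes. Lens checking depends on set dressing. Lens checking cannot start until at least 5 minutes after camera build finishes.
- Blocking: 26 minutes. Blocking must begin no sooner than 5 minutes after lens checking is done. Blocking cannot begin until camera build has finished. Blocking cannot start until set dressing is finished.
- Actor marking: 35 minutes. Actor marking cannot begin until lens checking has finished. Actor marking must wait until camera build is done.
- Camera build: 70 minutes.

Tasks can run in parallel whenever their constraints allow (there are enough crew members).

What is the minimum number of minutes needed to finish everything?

Nothing blocks camera build, so it runs from minute 0 to minute 70.
Set dressing waits on its own release at minute 15, so it starts at minute 15 and finishes at 15 + 51 = minute 66.
Lens checking cannot start until set dressing (finishes minute 66); camera build (finishes minute 70, plus 5-minute gap → minute 75). The controlling bound is minute 75, so lens checking finishes at 75 + 30 = minute 105.
For actor marking: lens checking (finishes minute 105); camera build (finishes minute 70). Taking the maximum gives a start of minute 105, and it finishes at 105 + 35 = minute 140.
Blocking needs all of lens checking (finishes minute 105, plus 5-minute gap → minute 110); camera build (finishes minute 70); set dressing (finishes minute 66). That puts its earliest start at minute 110; it finishes at 110 + 26 = minute 136.
All tasks are finished once the last one completes. Finish times: Set dressing at 66, Camera build at 70, Lens checking at 105, Blocking at 136, Actor marking at 140. The latest is minute 140.

140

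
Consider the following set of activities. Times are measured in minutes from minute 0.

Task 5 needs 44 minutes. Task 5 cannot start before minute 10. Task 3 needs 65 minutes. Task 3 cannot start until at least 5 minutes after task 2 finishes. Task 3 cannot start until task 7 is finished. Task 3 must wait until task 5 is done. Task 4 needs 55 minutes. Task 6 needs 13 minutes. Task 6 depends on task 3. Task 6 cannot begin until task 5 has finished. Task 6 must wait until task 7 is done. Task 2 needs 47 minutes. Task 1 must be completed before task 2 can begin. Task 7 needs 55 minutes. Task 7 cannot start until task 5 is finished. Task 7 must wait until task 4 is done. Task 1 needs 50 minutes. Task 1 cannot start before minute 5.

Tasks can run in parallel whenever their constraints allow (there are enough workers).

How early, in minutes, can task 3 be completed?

Task 5 cannot begin until its own release at minute 10. It runs from minute 10 to 10 + 44 = minute 54.
Task 4 has no prerequisites, so it starts at minute 0 and finishes at minute 55.
Task 7 has to wait for task 5 (finishes minute 54); task 4 (finishes minute 55). The latest of these is minute 55, so task 7 runs minute 55 to 55 + 55 = minute 110.
After its own release at minute 5, task 1 can start at minute 5 and finishes at minute 55.
After task 1 (finishes minute 55), task 2 can start at minute 55 and finishes at minute 102.
For task 3: task 2 (finishes minute 102, plus 5-minute gap → minute 107); task 7 (finishes minute 110); task 5 (finishes minute 54). Taking the maximum gives a start of minute 110, and it finishes at 110 + 65 = minute 175.

175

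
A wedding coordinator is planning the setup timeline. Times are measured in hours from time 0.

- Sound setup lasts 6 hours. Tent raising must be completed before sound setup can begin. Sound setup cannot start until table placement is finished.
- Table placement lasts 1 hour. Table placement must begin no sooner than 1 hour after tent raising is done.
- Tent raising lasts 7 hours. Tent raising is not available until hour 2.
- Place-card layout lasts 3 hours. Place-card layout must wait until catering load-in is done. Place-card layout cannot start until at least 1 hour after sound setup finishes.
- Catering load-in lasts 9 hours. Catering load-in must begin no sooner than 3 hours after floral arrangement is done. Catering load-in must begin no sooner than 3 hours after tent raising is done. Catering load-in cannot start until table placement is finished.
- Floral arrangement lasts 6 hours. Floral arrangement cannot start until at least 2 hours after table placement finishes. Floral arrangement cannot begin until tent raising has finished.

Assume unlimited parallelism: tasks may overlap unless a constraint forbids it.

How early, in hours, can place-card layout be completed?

Tent raising waits on its own release at hour 2, so it starts at hour 2 and finishes at 2 + 7 = hour 9.
Table placement cannot begin until tent raising (finishes hour 9, plus 1-hour gap → hour 10). It runs from hour 10 to 10 + 1 = hour 11.
Sound setup cannot start until tent raising (finishes hour 9); table placement (finishes hour 11). The controlling bound is hour 11, so sound setup finishes at 11 + 6 = hour 17.
For floral arrangement: table placement (finishes hour 11, plus 2-hour gap → hour 13); tent raising (finishes hour 9). Taking the maximum gives a start of hour 13, and it finishes at 13 + 6 = hour 19.
For catering load-in: floral arrangement (finishes hour 19, plus 3-hour gap → hour 22); tent raising (finishes hour 9, plus 3-hour gap → hour 12); table placement (finishes hour 11). Taking the maximum gives a start of hour 22, and it finishes at 22 + 9 = hour 31.
For place-card layout: catering load-in (finishes hour 31); sound setup (finishes hour 17, plus 1-hour gap → hour 18). Taking the maximum gives a start of hour 31, and it finishes at 31 + 3 = hour 34.

34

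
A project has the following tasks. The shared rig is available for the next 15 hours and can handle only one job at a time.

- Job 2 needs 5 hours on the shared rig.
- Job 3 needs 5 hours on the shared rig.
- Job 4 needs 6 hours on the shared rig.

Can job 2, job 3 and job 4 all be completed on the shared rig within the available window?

No

Running back to back, the jobs need 5 + 5 + 6 = 16 hours on the shared rig.
Since 16 > 15, they cannot all fit.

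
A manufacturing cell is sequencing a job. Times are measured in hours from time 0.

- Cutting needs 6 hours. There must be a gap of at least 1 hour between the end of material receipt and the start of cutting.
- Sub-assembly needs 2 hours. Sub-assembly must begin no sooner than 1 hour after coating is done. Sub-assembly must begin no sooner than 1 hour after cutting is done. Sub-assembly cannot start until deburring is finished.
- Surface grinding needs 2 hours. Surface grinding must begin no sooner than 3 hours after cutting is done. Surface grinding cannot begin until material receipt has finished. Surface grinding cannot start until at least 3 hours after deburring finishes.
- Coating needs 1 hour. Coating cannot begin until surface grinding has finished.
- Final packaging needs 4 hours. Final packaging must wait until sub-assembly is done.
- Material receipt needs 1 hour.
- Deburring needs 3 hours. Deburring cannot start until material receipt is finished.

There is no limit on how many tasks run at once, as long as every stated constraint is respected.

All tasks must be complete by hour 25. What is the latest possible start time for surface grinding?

15

To finish by hour 25, final packaging (duration 4) must start no later than hour 21.
Sub-assembly feeds into final packaging (must start by hour 21); so sub-assembly must finish by hour 21 and therefore start by hour 19.
Since sub-assembly (must start by hour 19, minus 1-hour gap → hour 18) depends on it, coating must finish by hour 18. Backing off its 1-hour duration gives a latest start of hour 17.
Surface grinding has to be done before coating (must start by hour 17). That means finishing by hour 17, i.e. starting by 17 − 2 = hour 15.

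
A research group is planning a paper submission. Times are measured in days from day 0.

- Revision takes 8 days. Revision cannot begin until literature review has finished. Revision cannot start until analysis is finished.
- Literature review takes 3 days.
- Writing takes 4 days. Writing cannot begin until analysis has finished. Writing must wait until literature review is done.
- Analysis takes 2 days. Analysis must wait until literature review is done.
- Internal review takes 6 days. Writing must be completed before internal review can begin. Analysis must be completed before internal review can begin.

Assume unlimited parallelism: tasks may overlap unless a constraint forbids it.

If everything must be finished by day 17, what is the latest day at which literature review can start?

2

Nothing follows internal review; the deadline of day 17 is its only limit. It must start by 17 − 6 = day 11.
Since internal review (must start by day 11) depends on it, writing must finish by day 11. Backing off its 4-day duration gives a latest start of day 7.
Revision has no dependents, so it just needs to finish by day 17. Starting by 17 − 8 = day 9 achieves that.
Analysis must finish in time for writing (must start by day 7); internal review (must start by day 11); revision (must start by day 9). The tightest is day 7, so analysis must start by 7 − 2 = day 5.
Literature review has several dependents: analysis (must start by day 5); writing (must start by day 7); revision (must start by day 9). The earliest of those limits is day 5, so literature review must start by 5 − 3 = day 2.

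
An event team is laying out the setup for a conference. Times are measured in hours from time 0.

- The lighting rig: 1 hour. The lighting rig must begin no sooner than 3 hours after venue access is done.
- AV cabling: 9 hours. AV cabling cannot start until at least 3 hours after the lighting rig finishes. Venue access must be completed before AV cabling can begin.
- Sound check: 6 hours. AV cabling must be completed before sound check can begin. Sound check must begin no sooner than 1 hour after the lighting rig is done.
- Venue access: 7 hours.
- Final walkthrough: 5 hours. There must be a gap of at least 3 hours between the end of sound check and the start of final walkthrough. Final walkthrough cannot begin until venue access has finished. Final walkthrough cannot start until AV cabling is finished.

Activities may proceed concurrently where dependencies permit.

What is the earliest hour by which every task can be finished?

Venue access has no prerequisites, so it starts at hour 0 and finishes at hour 7.
After venue access (finishes hour 7, plus 3-hour gap → hour 10), the lighting rig can start at hour 10 and finishes at hour 11.
AV cabling needs all of the lighting rig (finishes hour 11, plus 3-hour gap → hour 14); venue access (finishes hour 7). That puts its earliest start at hour 14; it finishes at 14 + 9 = hour 23.
For sound check: AV cabling (finishes hour 23); the lighting rig (finishes hour 11, plus 1-hour gap → hour 12). Taking the maximum gives a start of hour 23, and it finishes at 23 + 6 = hour 29.
Final walkthrough cannot start until sound check (finishes hour 29, plus 3-hour gap → hour 32); venue access (finishes hour 7); AV cabling (finishes hour 23). The controlling bound is hour 32, so final walkthrough finishes at 32 + 5 = hour 37.
All tasks are finished once the last one completes. Finish times: Venue access at 7, The lighting rig at 11, AV cabling at 23, Sound check at 29, Final walkthrough at 37. The latest is hour 37.

37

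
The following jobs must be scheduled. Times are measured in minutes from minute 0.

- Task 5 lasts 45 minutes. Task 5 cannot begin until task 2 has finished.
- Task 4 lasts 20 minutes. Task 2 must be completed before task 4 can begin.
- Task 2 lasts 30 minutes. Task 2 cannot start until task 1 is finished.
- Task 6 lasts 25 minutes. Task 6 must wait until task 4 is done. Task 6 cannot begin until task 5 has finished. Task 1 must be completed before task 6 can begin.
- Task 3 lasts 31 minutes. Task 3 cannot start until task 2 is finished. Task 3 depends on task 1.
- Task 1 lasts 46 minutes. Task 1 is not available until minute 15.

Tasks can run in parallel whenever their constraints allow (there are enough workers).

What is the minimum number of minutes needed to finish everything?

161

Task 1 waits on its own release at minute 15, so it starts at minute 15 and finishes at 15 + 46 = minute 61.
Task 2 waits on task 1 (finishes minute 61), so it starts at minute 61 and finishes at 61 + 30 = minute 91.
Task 5 waits on task 2 (finishes minute 91), so it starts at minute 91 and finishes at 91 + 45 = minute 136.
Task 4 cannot begin until task 2 (finishes minute 91). It runs from minute 91 to 91 + 20 = minute 111.
Task 6 needs all of task 4 (finishes minute 111); task 5 (finishes minute 136); task 1 (finishes minute 61). That puts its earliest start at minute 136; it finishes at 136 + 25 = minute 161.
Task 3 has to wait for task 2 (finishes minute 91); task 1 (finishes minute 61). The latest of these is minute 91, so task 3 runs minute 91 to 91 + 31 = minute 122.
All tasks are finished once the last one completes. Finish times: Task 1 at 61, Task 2 at 91, Task 3 at 122, Task 4 at 111, Task 5 at 136, Task 6 at 161. The latest is minute 161.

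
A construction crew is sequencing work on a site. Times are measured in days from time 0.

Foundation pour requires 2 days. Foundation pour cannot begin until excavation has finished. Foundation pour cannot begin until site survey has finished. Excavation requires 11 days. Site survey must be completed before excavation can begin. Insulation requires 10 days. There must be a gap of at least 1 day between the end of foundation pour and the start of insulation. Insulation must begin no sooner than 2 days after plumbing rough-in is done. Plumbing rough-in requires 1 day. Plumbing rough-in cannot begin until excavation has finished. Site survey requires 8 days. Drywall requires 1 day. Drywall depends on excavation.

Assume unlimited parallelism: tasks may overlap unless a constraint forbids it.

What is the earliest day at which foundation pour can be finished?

21

Nothing blocks site survey, so it runs from day 0 to day 8.
Excavation cannot begin until site survey (finishes day 8). It runs from day 8 to 8 + 11 = day 19.
Foundation pour has to wait for excavation (finishes day 19); site survey (finishes day 8). The latest of these is day 19, so foundation pour runs day 19 to 19 + 2 = day 21.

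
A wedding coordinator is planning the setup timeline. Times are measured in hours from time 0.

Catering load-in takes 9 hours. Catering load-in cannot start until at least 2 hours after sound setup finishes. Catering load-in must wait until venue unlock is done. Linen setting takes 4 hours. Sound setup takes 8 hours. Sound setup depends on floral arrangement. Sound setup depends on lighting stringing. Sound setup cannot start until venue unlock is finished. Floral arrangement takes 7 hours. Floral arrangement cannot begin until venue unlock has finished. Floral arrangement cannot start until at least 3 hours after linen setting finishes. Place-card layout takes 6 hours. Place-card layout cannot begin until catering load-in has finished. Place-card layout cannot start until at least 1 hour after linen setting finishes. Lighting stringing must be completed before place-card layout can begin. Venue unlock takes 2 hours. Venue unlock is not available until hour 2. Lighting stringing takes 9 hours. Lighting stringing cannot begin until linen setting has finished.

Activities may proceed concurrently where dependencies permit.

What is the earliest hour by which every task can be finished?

39

Nothing blocks linen setting, so it runs from hour 0 to hour 4.
Lighting stringing cannot begin until linen setting (finishes hour 4). It runs from hour 4 to 4 + 9 = hour 13.
After its own release at hour 2, venue unlock can start at hour 2 and finishes at hour 4.
Floral arrangement cannot start until venue unlock (finishes hour 4); linen setting (finishes hour 4, plus 3-hour gap → hour 7). The controlling bound is hour 7, so floral arrangement finishes at 7 + 7 = hour 14.
Sound setup cannot start until floral arrangement (finishes hour 14); lighting stringing (finishes hour 13); venue unlock (finishes hour 4). The controlling bound is hour 14, so sound setup finishes at 14 + 8 = hour 22.
For catering load-in: sound setup (finishes hour 22, plus 2-hour gap → hour 24); venue unlock (finishes hour 4). Taking the maximum gives a start of hour 24, and it finishes at 24 + 9 = hour 33.
Place-card layout cannot start until catering load-in (finishes hour 33); linen setting (finishes hour 4, plus 1-hour gap → hour 5); lighting stringing (finishes hour 13). The controlling bound is hour 33, so place-card layout finishes at 33 + 6 = hour 39.
All tasks are finished once the last one completes. Finish times: Venue unlock at 4, Linen setting at 4, Floral arrangement at 14, Lighting stringing at 13, Sound setup at 22, Catering load-in at 33, Place-card layout at 39. The latest is hour 39.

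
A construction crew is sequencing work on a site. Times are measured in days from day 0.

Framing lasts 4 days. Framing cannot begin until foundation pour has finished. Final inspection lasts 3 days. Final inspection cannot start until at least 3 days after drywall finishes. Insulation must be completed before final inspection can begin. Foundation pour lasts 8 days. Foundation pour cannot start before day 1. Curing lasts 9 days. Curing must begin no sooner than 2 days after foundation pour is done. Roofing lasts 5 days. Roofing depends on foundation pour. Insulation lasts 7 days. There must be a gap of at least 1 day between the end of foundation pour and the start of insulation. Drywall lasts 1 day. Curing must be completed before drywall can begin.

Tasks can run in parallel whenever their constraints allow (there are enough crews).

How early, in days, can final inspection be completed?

27

After its own release at day 1, foundation pour can start at day 1 and finishes at day 9.
Insulation waits on foundation pour (finishes day 9, plus 1-day gap → day 10), so it starts at day 10 and finishes at 10 + 7 = day 17.
Curing waits on foundation pour (finishes day 9, plus 2-day gap → day 11), so it starts at day 11 and finishes at 11 + 9 = day 20.
Drywall waits on curing (finishes day 20), so it starts at day 20 and finishes at 20 + 1 = day 21.
Final inspection needs all of drywall (finishes day 21, plus 3-day gap → day 24); insulation (finishes day 17). That puts its earliest start at day 24; it finishes at 24 + 3 = day 27.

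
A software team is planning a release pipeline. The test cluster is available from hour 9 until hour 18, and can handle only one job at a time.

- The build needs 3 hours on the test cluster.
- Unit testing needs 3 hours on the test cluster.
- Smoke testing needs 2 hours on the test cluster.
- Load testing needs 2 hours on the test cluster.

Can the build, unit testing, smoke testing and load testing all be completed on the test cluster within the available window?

The test cluster window is 18 − 9 = 9 hours.
Running back to back, the jobs need 3 + 3 + 2 + 2 = 10 hours on the test cluster.
Since 10 > 9, they cannot all fit.

No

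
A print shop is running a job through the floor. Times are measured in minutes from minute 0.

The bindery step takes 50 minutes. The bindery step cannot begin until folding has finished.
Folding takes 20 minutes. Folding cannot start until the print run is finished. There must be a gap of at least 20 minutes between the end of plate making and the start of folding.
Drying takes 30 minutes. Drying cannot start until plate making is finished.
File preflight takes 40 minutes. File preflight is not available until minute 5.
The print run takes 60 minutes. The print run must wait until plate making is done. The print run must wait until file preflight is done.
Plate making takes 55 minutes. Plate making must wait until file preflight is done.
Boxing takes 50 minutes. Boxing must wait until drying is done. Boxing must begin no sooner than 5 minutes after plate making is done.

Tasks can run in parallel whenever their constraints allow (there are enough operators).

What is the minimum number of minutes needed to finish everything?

230

File preflight cannot begin until its own release at minute 5. It runs from minute 5 to 5 + 40 = minute 45.
Plate making cannot begin until file preflight (finishes minute 45). It runs from minute 45 to 45 + 55 = minute 100.
Drying cannot begin until plate making (finishes minute 100). It runs from minute 100 to 100 + 30 = minute 130.
Boxing needs all of drying (finishes minute 130); plate making (finishes minute 100, plus 5-minute gap → minute 105). That puts its earliest start at minute 130; it finishes at 130 + 50 = minute 180.
The print run needs all of plate making (finishes minute 100); file preflight (finishes minute 45). That puts its earliest start at minute 100; it finishes at 100 + 60 = minute 160.
Folding has to wait for the print run (finishes minute 160); plate making (finishes minute 100, plus 20-minute gap → minute 120). The latest of these is minute 160, so folding runs minute 160 to 160 + 20 = minute 180.
After folding (finishes minute 180), the bindery step can start at minute 180 and finishes at minute 230.
All tasks are finished once the last one completes. Finish times: File preflight at 45, Plate making at 100, The print run at 160, Drying at 130, Folding at 180, The bindery step at 230, Boxing at 180. The latest is minute 230.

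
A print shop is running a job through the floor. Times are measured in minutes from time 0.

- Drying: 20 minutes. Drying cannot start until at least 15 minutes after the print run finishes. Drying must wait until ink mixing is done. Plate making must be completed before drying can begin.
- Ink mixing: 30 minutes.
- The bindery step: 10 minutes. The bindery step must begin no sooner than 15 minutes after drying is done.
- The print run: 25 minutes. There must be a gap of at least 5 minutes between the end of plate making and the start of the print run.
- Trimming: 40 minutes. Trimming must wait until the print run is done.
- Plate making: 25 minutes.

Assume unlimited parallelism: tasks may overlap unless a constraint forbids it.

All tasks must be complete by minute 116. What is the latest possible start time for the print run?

Nothing follows the bindery step; the deadline of minute 116 is its only limit. It must start by 116 − 10 = minute 106.
Since the bindery step (must start by minute 106, minus 15-minute gap → minute 91) depends on it, drying must finish by minute 91. Backing off its 20-minute duration gives a latest start of minute 71.
Trimming has no dependents, so it just needs to finish by minute 116. Starting by 116 − 40 = minute 76 achieves that.
The print run must finish in time for drying (must start by minute 71, minus 15-minute gap → minute 56); trimming (must start by minute 76). The tightest is minute 56, so the print run must start by 56 − 25 = minute 31.

31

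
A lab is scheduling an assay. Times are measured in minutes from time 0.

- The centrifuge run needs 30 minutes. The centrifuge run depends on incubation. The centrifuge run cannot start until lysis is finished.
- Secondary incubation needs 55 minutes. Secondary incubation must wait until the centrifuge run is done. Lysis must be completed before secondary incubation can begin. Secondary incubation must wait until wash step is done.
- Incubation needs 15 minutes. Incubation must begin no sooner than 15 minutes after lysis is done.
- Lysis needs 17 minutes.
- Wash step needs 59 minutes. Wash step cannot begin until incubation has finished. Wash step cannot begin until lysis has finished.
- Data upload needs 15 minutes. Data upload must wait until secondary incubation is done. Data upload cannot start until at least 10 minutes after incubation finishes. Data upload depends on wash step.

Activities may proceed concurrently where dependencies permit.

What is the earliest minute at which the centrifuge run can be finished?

77

Nothing blocks lysis, so it runs from minute 0 to minute 17.
Incubation cannot begin until lysis (finishes minute 17, plus 15-minute gap → minute 32). It runs from minute 32 to 32 + 15 = minute 47.
The centrifuge run cannot start until incubation (finishes minute 47); lysis (finishes minute 17). The controlling bound is minute 47, so the centrifuge run finishes at 47 + 30 = minute 77.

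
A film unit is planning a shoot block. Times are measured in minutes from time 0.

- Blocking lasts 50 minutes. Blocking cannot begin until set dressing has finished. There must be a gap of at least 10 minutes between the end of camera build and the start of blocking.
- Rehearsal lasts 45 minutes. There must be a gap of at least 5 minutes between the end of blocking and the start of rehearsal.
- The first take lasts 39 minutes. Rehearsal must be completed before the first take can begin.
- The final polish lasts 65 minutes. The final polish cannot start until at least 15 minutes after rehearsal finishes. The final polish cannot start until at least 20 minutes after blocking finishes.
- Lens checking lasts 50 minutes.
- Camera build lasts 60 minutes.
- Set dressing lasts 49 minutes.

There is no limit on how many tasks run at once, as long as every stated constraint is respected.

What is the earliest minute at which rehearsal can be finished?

Camera build has no prerequisites, so it starts at minute 0 and finishes at minute 60.
Nothing blocks set dressing, so it runs from minute 0 to minute 49.
For blocking: set dressing (finishes minute 49); camera build (finishes minute 60, plus 10-minute gap → minute 70). Taking the maximum gives a start of minute 70, and it finishes at 70 + 50 = minute 120.
Rehearsal cannot begin until blocking (finishes minute 120, plus 5-minute gap → minute 125). It runs from minute 125 to 125 + 45 = minute 170.

170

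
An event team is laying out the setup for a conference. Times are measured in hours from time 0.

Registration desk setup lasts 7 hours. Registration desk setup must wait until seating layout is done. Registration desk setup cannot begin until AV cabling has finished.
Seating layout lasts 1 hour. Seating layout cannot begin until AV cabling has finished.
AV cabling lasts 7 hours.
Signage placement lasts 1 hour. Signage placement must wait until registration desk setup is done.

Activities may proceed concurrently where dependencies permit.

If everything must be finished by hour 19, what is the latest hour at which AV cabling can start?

3

To finish by hour 19, signage placement (duration 1) must start no later than hour 18.
Registration desk setup has to be done before signage placement (must start by hour 18). That means finishing by hour 18, i.e. starting by 18 − 7 = hour 11.
Seating layout has to be done before registration desk setup (must start by hour 11). That means finishing by hour 11, i.e. starting by 11 − 1 = hour 10.
AV cabling feeds seating layout (must start by hour 10); registration desk setup (must start by hour 11). Taking the minimum, AV cabling must finish by hour 10 and start by 10 − 7 = hour 3.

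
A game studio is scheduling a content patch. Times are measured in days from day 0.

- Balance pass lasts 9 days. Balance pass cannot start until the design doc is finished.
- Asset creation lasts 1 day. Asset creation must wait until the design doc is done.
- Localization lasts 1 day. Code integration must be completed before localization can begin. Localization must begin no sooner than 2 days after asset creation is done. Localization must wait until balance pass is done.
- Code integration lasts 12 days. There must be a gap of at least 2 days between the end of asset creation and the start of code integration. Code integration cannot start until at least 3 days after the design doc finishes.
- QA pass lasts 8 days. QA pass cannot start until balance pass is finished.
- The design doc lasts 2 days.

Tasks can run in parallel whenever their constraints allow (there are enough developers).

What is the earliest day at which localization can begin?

Nothing blocks the design doc, so it runs from day 0 to day 2.
Balance pass cannot begin until the design doc (finishes day 2). It runs from day 2 to 2 + 9 = day 11.
Asset creation cannot begin until the design doc (finishes day 2). It runs from day 2 to 2 + 1 = day 3.
Code integration needs all of asset creation (finishes day 3, plus 2-day gap → day 5); the design doc (finishes day 2, plus 3-day gap → day 5). That puts its earliest start at day 5; it finishes at 5 + 12 = day 17.
Localization waits on code integration (finishes day 17); asset creation (finishes day 3, plus 2-day gap → day 5); balance pass (finishes day 11). The latest of these is day 17, which is the earliest localization can start.

17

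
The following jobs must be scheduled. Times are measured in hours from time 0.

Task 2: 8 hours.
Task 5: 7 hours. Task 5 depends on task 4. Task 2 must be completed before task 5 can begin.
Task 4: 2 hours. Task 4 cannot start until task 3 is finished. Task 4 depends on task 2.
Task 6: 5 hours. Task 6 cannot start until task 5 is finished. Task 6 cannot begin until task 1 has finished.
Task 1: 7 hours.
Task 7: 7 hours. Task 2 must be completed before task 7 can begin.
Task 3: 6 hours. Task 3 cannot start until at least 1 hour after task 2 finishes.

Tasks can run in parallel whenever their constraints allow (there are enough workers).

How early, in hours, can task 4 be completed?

Task 2 has no prerequisites, so it starts at hour 0 and finishes at hour 8.
After task 2 (finishes hour 8, plus 1-hour gap → hour 9), task 3 can start at hour 9 and finishes at hour 15.
Task 4 cannot start until task 3 (finishes hour 15); task 2 (finishes hour 8). The controlling bound is hour 15, so task 4 finishes at 15 + 2 = hour 17.

17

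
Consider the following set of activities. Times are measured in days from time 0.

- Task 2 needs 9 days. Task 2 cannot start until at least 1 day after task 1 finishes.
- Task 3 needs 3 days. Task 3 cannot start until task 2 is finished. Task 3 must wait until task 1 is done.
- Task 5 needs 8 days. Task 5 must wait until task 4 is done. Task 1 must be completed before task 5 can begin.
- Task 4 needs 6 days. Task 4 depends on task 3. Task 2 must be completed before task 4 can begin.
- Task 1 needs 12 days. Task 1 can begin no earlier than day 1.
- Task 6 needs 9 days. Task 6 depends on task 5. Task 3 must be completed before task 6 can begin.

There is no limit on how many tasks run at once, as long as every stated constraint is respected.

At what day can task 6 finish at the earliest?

49

Task 1 waits on its own release at day 1, so it starts at day 1 and finishes at 1 + 12 = day 13.
Task 2 waits on task 1 (finishes day 13, plus 1-day gap → day 14), so it starts at day 14 and finishes at 14 + 9 = day 23.
Task 3 cannot start until task 2 (finishes day 23); task 1 (finishes day 13). The controlling bound is day 23, so task 3 finishes at 23 + 3 = day 26.
For task 4: task 3 (finishes day 26); task 2 (finishes day 23). Taking the maximum gives a start of day 26, and it finishes at 26 + 6 = day 32.
Task 5 has to wait for task 4 (finishes day 32); task 1 (finishes day 13). The latest of these is day 32, so task 5 runs day 32 to 32 + 8 = day 40.
Task 6 cannot start until task 5 (finishes day 40); task 3 (finishes day 26). The controlling bound is day 40, so task 6 finishes at 40 + 9 = day 49.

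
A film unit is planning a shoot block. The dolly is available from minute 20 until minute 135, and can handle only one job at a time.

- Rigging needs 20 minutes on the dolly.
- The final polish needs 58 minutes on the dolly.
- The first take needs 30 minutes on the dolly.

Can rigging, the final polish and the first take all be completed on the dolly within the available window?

The dolly window is 135 − 20 = 115 minutes.
Running back to back, the jobs need 20 + 58 + 30 = 108 minutes on the dolly.
Since 108 ≤ 115, they fit within the window.

Yes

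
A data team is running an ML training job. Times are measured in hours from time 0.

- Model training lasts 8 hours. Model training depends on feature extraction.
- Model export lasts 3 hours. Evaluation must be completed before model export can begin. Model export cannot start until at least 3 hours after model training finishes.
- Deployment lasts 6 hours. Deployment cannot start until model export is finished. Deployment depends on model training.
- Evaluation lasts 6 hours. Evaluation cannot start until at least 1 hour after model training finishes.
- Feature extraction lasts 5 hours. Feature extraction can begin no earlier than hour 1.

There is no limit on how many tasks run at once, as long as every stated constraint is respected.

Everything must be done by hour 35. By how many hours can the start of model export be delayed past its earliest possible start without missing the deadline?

5

After its own release at hour 1, feature extraction can start at hour 1 and finishes at hour 6.
After feature extraction (finishes hour 6), model training can start at hour 6 and finishes at hour 14.
After model training (finishes hour 14, plus 1-hour gap → hour 15), evaluation can start at hour 15 and finishes at hour 21.
Model export cannot start until evaluation (finishes hour 21); model training (finishes hour 14, plus 3-hour gap → hour 17). The controlling bound is hour 21, so model export finishes at 21 + 3 = hour 24.

Working backward from the deadline:
Deployment has no dependents, so it just needs to finish by hour 35. Starting by 35 − 6 = hour 29 achieves that.
Since deployment (must start by hour 29) depends on it, model export must finish by hour 29. Backing off its 3-hour duration gives a latest start of hour 26.
So model export can start as early as hour 21 and as late as hour 26, giving 26 − 21 = 5 hours of slack.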